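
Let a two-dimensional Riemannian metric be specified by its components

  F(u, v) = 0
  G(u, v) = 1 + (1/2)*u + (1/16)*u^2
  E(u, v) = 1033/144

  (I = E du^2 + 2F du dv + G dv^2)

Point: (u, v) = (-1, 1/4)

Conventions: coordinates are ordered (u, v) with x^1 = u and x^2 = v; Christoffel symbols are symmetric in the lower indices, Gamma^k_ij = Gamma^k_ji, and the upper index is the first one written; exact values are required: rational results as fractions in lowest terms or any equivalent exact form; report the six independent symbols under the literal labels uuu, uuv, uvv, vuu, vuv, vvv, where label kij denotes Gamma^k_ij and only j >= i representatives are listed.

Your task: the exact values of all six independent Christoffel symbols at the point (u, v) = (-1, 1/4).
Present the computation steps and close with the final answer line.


E = 1033/144, F = 0, G = 9/16 at the point
E_u = 0, E_v = 0, F_u = 0, F_v = 0, G_u = 3/8, G_v = 0
EG - F^2 = 1033/256;  g^inv = (256/1033) * [[9/16, 0], [0, 1033/144]]
first-kind symbols [ij,l] = (1/2)(d_i g_jl + d_j g_il - d_l g_ij): [uu,u] = E_u/2 = 0, [uu,v] = F_u - E_v/2 = 0, [uv,u] = E_v/2 = 0, [uv,v] = G_u/2 = 3/16, [vv,u] = F_v - G_u/2 = -3/16, [vv,v] = G_v/2 = 0
Gamma^u_ij = (G*[ij,u] - F*[ij,v])/(EG - F^2), Gamma^v_ij = (E*[ij,v] - F*[ij,u])/(EG - F^2)

Answer: Gamma_uuu = 0, Gamma_uuv = 0, Gamma_uvv = -27/1033, Gamma_vuu = 0, Gamma_vuv = 1/3, Gamma_vvv = 0


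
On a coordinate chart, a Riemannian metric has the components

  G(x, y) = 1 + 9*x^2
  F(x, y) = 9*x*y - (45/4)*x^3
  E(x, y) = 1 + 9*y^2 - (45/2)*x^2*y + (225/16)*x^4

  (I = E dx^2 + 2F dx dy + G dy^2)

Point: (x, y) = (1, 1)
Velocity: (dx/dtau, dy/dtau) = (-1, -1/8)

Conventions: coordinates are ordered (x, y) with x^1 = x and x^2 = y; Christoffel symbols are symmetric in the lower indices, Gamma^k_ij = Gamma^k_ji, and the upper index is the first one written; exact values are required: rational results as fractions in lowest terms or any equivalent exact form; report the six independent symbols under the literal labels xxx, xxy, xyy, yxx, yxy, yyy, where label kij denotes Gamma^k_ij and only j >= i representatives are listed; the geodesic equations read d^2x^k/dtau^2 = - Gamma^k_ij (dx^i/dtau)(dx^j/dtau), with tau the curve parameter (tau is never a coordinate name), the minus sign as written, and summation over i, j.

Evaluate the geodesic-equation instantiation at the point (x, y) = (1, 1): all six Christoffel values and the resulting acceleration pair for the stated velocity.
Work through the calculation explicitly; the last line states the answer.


E = 25/16, F = -9/4, G = 10 at the point
E_x = 45/4, E_y = -9/2, F_x = -99/4, F_y = 9, G_x = 18, G_y = 0
EG - F^2 = 169/16;  g^inv = (16/169) * [[10, 9/4], [9/4, 25/16]]
first-kind symbols [ij,l] = (1/2)(d_i g_jl + d_j g_il - d_l g_ij): [xx,x] = E_x/2 = 45/8, [xx,y] = F_x - E_y/2 = -45/2, [xy,x] = E_y/2 = -9/4, [xy,y] = G_x/2 = 9, [yy,x] = F_y - G_x/2 = 0, [yy,y] = G_y/2 = 0
Gamma^x_ij = (G*[ij,x] - F*[ij,y])/(EG - F^2), Gamma^y_ij = (E*[ij,y] - F*[ij,x])/(EG - F^2)
Gamma_xxx = 90/169, Gamma_xxy = -36/169, Gamma_xyy = 0, Gamma_yxx = -360/169, Gamma_yxy = 144/169, Gamma_yyy = 0
d^2x/dtau^2 = -(Gamma_xxx*(-1)^2 + 2*Gamma_xxy*(-1)*(-1/8) + Gamma_xyy*(-1/8)^2) = -81/169
d^2y/dtau^2 = -(Gamma_yxx*(-1)^2 + 2*Gamma_yxy*(-1)*(-1/8) + Gamma_yyy*(-1/8)^2) = 324/169

Answer: Gamma_xxx = 90/169, Gamma_xxy = -36/169, Gamma_xyy = 0, Gamma_yxx = -360/169, Gamma_yxy = 144/169, Gamma_yyy = 0; accelerations (d^2x/dtau^2, d^2y/dtau^2) = (-81/169, 324/169)


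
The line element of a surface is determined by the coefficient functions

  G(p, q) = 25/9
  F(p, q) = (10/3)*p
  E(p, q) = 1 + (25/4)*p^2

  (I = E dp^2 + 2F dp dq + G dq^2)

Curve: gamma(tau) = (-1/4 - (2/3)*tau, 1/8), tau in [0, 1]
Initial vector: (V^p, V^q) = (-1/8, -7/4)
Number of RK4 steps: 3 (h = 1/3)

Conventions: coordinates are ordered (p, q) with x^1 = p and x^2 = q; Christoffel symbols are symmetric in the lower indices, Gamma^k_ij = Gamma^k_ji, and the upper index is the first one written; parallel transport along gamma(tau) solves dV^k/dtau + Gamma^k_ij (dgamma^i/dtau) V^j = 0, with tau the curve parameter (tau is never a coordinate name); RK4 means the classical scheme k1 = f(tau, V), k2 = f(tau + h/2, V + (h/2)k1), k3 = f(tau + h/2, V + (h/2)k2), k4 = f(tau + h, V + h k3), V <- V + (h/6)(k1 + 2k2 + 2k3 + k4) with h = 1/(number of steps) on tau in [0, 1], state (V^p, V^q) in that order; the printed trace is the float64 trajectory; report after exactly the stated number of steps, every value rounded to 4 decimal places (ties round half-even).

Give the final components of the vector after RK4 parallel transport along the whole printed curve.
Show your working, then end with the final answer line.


gamma'(tau) = (-2/3, 0); f(tau, V)^k = -Gamma^k_ij(gamma(tau)) gamma'^i(tau) V^j; h = 1/3; intermediate values shown to 6 dp
curve data and Christoffel symbols at the stage parameters:
  tau = 0.000000: gamma = (-0.250000, 0.125000), gamma' = (-0.666667, 0.000000); Gamma_ppp = -0.493151, Gamma_ppq = 0.000000, Gamma_pqq = 0.000000, Gamma_qpp = 1.052055, Gamma_qpq = 0.000000, Gamma_qqq = 0.000000
  tau = 0.166667: gamma = (-0.361111, 0.125000), gamma' = (-0.666667, 0.000000); Gamma_ppp = -0.628188, Gamma_ppq = 0.000000, Gamma_pqq = 0.000000, Gamma_qpp = 0.927785, Gamma_qpq = 0.000000, Gamma_qqq = 0.000000
  tau = 0.333333: gamma = (-0.472222, 0.125000), gamma' = (-0.666667, 0.000000); Gamma_ppp = -0.707514, Gamma_ppq = 0.000000, Gamma_pqq = 0.000000, Gamma_qpp = 0.799075, Gamma_qpq = 0.000000, Gamma_qqq = 0.000000
  tau = 0.500000: gamma = (-0.583333, 0.125000), gamma' = (-0.666667, 0.000000); Gamma_ppp = -0.743363, Gamma_ppq = 0.000000, Gamma_pqq = 0.000000, Gamma_qpp = 0.679646, Gamma_qpq = 0.000000, Gamma_qqq = 0.000000
  tau = 0.666667: gamma = (-0.694444, 0.125000), gamma' = (-0.666667, 0.000000); Gamma_ppp = -0.749376, Gamma_ppq = 0.000000, Gamma_pqq = 0.000000, Gamma_qpp = 0.575520, Gamma_qpq = 0.000000, Gamma_qqq = 0.000000
  tau = 0.833333: gamma = (-0.805556, 0.125000), gamma' = (-0.666667, 0.000000); Gamma_ppp = -0.736768, Gamma_ppq = 0.000000, Gamma_pqq = 0.000000, Gamma_qpp = 0.487791, Gamma_qpq = 0.000000, Gamma_qqq = 0.000000
  tau = 1.000000: gamma = (-0.916667, 0.125000), gamma' = (-0.666667, 0.000000); Gamma_ppp = -0.713514, Gamma_ppq = 0.000000, Gamma_pqq = 0.000000, Gamma_qpp = 0.415135, Gamma_qpq = 0.000000, Gamma_qqq = 0.000000
step 0: V^p = -0.1250, V^q = -1.7500
step 1: k1 = (0.041096, -0.087671), k2 = (0.049481, -0.073079), k3 = (0.048895, -0.072215), k4 = (0.051272, -0.057907); V <- V + (h/6)(k1 + 2k2 + 2k3 + k4): V^p = -0.1089, V^q = -1.7742
step 2: k1 = (0.051383, -0.058033), k2 = (0.049743, -0.045479), k3 = (0.049878, -0.045603), k4 = (0.046117, -0.035418); V <- V + (h/6)(k1 + 2k2 + 2k3 + k4): V^p = -0.0925, V^q = -1.7895
step 3: k1 = (0.046188, -0.035472), k2 = (0.041629, -0.027562), k3 = (0.042003, -0.027809), k4 = (0.037317, -0.021712); V <- V + (h/6)(k1 + 2k2 + 2k3 + k4): V^p = -0.0785, V^q = -1.7989

Answer: V^p = -0.0785, V^q = -1.7989


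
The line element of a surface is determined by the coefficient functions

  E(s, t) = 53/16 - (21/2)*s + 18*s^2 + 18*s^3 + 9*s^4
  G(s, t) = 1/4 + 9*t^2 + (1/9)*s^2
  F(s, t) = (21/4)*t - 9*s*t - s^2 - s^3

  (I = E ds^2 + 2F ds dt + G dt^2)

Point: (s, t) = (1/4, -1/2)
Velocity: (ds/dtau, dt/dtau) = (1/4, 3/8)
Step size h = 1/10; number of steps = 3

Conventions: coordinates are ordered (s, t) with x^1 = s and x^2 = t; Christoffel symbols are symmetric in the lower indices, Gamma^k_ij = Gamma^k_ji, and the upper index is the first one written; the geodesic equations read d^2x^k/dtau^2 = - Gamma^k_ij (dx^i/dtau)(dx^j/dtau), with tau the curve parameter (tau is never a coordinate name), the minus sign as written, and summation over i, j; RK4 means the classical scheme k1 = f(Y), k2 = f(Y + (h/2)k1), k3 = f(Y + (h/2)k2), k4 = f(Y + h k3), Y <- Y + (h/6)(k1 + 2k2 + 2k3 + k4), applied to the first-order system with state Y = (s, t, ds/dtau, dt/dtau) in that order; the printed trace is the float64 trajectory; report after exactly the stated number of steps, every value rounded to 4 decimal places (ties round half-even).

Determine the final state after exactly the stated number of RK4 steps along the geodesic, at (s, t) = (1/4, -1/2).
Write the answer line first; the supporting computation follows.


Answer: s = 0.3167, t = -0.3841, ds/dtau = 0.1990, dt/dtau = 0.4070

f(Y) = (ds/dtau, dt/dtau, -Gamma^s_ij Y'^i Y'^j, -Gamma^t_ij Y'^i Y'^j) with the Gammas evaluated at the stage position; h = 0.100000; intermediate values shown to 6 dp
step 0: s = 0.2500, t = -0.5000, ds/dtau = 0.2500, dt/dtau = 0.3750
step 1:
  k1: at (s, t) = (0.250000, -0.500000), (ds/dtau, dt/dtau) = (0.250000, 0.375000); Gamma_sss = 3.186971, Gamma_sst = 0.015400, Gamma_stt = 0.122826, Gamma_tss = 3.526978, Gamma_tst = 0.020775, Gamma_ttt = -1.717695; k1 = (0.250000, 0.375000, -0.219346, 0.017219)
  k2: at (s, t) = (0.262500, -0.481250), (ds/dtau, dt/dtau) = (0.239033, 0.375861); Gamma_sss = 3.185322, Gamma_sst = 0.014903, Gamma_stt = 0.103420, Gamma_tss = 3.545149, Gamma_tst = 0.021849, Gamma_ttt = -1.784122; k2 = (0.239033, 0.375861, -0.199287, 0.045562)
  k3: at (s, t) = (0.261952, -0.481207), (ds/dtau, dt/dtau) = (0.240036, 0.377278); Gamma_sss = 3.183918, Gamma_sst = 0.014945, Gamma_stt = 0.104878, Gamma_tss = 3.548063, Gamma_tst = 0.021865, Gamma_ttt = -1.783263; k3 = (0.240036, 0.377278, -0.201083, 0.045438)
  k4: at (s, t) = (0.274004, -0.462272), (ds/dtau, dt/dtau) = (0.229892, 0.379544); Gamma_sss = 3.173581, Gamma_sst = 0.014489, Gamma_stt = 0.087724, Gamma_tss = 3.563896, Gamma_tst = 0.023138, Gamma_ttt = -1.851466; k4 = (0.229892, 0.379544, -0.182890, 0.074320)
  Y <- Y + (h/6)(k1 + 2k2 + 2k3 + k4): s = 0.2740, t = -0.4623, ds/dtau = 0.2300, dt/dtau = 0.3796
step 2:
  k1: at (s, t) = (0.273967, -0.462320), (ds/dtau, dt/dtau) = (0.229950, 0.379559); Gamma_sss = 3.173604, Gamma_sst = 0.014491, Gamma_stt = 0.087782, Gamma_tss = 3.563898, Gamma_tst = 0.023135, Gamma_ttt = -1.851282; k1 = (0.229950, 0.379559, -0.182987, 0.074218)
  k2: at (s, t) = (0.285465, -0.443342), (ds/dtau, dt/dtau) = (0.220801, 0.383270); Gamma_sss = 3.156490, Gamma_sst = 0.014088, Gamma_stt = 0.072873, Gamma_tss = 3.578302, Gamma_tst = 0.024624, Gamma_ttt = -1.921001; k2 = (0.220801, 0.383270, -0.166978, 0.103566)
  k3: at (s, t) = (0.285007, -0.443156), (ds/dtau, dt/dtau) = (0.221602, 0.384737); Gamma_sss = 3.155604, Gamma_sst = 0.014127, Gamma_stt = 0.074103, Gamma_tss = 3.581902, Gamma_tst = 0.024649, Gamma_ttt = -1.920788; k3 = (0.221602, 0.384737, -0.168341, 0.104220)
  k4: at (s, t) = (0.296127, -0.423846), (ds/dtau, dt/dtau) = (0.213116, 0.389981); Gamma_sss = 3.133394, Gamma_sst = 0.013777, Gamma_stt = 0.060972, Gamma_tss = 3.596121, Gamma_tst = 0.026411, Gamma_ttt = -1.993488; k4 = (0.213116, 0.389981, -0.153877, 0.135459)
  Y <- Y + (h/6)(k1 + 2k2 + 2k3 + k4): s = 0.2961, t = -0.4239, ds/dtau = 0.2132, dt/dtau = 0.3900
step 3:
  k1: at (s, t) = (0.296098, -0.423894), (ds/dtau, dt/dtau) = (0.213159, 0.389980); Gamma_sss = 3.133452, Gamma_sst = 0.013778, Gamma_stt = 0.061007, Gamma_tss = 3.596100, Gamma_tst = 0.026407, Gamma_ttt = -1.993303; k1 = (0.213159, 0.389980, -0.153942, 0.135365)
  k2: at (s, t) = (0.306756, -0.404395), (ds/dtau, dt/dtau) = (0.205462, 0.396748); Gamma_sss = 3.107336, Gamma_sst = 0.013486, Gamma_stt = 0.049650, Gamma_tss = 3.610134, Gamma_tst = 0.028470, Gamma_ttt = -2.068653; k2 = (0.205462, 0.396748, -0.141189, 0.168583)
  k3: at (s, t) = (0.306371, -0.404056), (ds/dtau, dt/dtau) = (0.206099, 0.398409); Gamma_sss = 3.106571, Gamma_sst = 0.013523, Gamma_stt = 0.050762, Gamma_tss = 3.614303, Gamma_tst = 0.028512, Gamma_ttt = -2.069136; k3 = (0.206099, 0.398409, -0.142236, 0.170227)
  k4: at (s, t) = (0.316708, -0.384053), (ds/dtau, dt/dtau) = (0.198935, 0.407002); Gamma_sss = 3.077121, Gamma_sst = 0.013291, Gamma_stt = 0.040953, Gamma_tss = 3.628552, Gamma_tst = 0.030967, Gamma_ttt = -2.148618; k4 = (0.198935, 0.407002, -0.130714, 0.207306)
  Y <- Y + (h/6)(k1 + 2k2 + 2k3 + k4): s = 0.3167, t = -0.3841, ds/dtau = 0.1990, dt/dtau = 0.4070


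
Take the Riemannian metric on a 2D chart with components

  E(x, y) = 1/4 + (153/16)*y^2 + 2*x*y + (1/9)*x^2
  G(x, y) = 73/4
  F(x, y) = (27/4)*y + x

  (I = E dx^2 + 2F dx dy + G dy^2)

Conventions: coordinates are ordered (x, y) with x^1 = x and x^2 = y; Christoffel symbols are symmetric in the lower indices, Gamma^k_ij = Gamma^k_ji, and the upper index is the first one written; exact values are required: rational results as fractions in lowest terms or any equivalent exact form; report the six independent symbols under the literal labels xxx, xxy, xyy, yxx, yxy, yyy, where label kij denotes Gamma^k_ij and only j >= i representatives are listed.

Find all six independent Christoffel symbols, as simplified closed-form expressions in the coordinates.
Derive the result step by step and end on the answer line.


E = 1/4 + (153/16)*y^2 + 2*x*y + (1/9)*x^2; F = (27/4)*y + x; G = 73/4
Gamma^k_ij = (1/2) g^{kl} (d_i g_jl + d_j g_il - d_l g_ij), with g^inv = (1/(EG-F^2)) [[G, -F], [-F, E]]
first partials: E_x = 2*y + (2/9)*x, E_y = (153/8)*y + 2*x, F_x = 1, F_y = 27/4, G_x = 0, G_y = 0
D = EG - F^2 = 73/16 + (8253/64)*y^2 + 23*x*y + (37/36)*x^2
expanded: Gamma^x_xx = (G E_x - 2F F_x + F E_y)/(2D), Gamma^x_xy = (G E_y - F G_x)/(2D), Gamma^x_yy = (2G F_y - G G_x - F G_y)/(2D), Gamma^y_xx = (2E F_x - E E_y - F E_x)/(2D), Gamma^y_xy = (E G_x - F E_y)/(2D), Gamma^y_yy = (E G_y - 2F F_y + F G_x)/(2D); substitute and cancel common factors

Answer: Gamma_xxx = (576*x^2 + 9396*x*y + 592*x + 37179*y^2 + 6624*y)/(592*x^2 + 13248*x*y + 74277*y^2 + 2628), Gamma_xxy = (10512*x + 100521*y)/(592*x^2 + 13248*x*y + 74277*y^2 + 2628), Gamma_xyy = 70956/(592*x^2 + 13248*x*y + 74277*y^2 + 2628), Gamma_yxx = (-256*x^3 - 7056*x^2*y - 66096*x*y^2 + 576*x*y - 576*x - 210681*y^3 + 6480*y^2 - 5508*y + 576)/(2368*x^2 + 52992*x*y + 297108*y^2 + 10512), Gamma_yxy = (-576*x^2 - 9396*x*y - 37179*y^2)/(592*x^2 + 13248*x*y + 74277*y^2 + 2628), Gamma_yyy = (-3888*x - 26244*y)/(592*x^2 + 13248*x*y + 74277*y^2 + 2628)


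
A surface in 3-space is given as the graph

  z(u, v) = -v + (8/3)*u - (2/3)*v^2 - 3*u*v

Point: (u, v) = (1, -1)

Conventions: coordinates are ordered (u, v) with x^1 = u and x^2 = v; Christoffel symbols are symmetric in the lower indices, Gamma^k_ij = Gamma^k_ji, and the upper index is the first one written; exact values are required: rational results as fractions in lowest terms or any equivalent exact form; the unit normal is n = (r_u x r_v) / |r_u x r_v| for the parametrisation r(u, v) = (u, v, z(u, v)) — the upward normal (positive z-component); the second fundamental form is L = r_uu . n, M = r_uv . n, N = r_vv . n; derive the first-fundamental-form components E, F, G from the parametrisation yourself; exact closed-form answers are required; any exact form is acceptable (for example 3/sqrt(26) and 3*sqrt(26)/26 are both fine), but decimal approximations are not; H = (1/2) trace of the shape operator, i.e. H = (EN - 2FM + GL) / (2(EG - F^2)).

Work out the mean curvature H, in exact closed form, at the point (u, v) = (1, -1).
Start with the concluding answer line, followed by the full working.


Answer: H = -455*sqrt(362)/32761

z_u = 17/3, z_v = -8/3, z_uu = 0, z_uv = -3, z_vv = -4/3
E = 298/9, F = -136/9, G = 73/9; answer radicand W^2 = 362/9
unnormalised second-form numerators: l = 0, m = -3, n = -4/3; L = l/sqrt(362/9), and similarly M = m/sqrt(W^2), N = n/sqrt(W^2)
H = (E*n - 2*F*m + G*l) / (2*(EG - F^2)*sqrt(W^2)); E*n - 2*F*m + G*l = -3640/27, EG - F^2 = 362/9, so H = (-910/543)/sqrt(362/9)


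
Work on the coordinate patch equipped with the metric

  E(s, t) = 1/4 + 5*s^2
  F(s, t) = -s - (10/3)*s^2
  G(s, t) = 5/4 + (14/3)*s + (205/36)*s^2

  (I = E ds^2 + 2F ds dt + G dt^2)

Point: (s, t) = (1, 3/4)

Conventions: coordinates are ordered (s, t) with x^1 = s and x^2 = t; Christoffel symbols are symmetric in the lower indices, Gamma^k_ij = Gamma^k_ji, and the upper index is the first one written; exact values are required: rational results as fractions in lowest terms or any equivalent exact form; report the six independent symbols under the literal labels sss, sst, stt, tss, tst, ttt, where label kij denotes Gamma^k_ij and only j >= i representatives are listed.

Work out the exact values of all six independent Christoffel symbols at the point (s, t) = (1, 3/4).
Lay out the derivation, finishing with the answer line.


E = 21/4, F = -13/3, G = 209/18 at the point
E_s = 10, E_t = 0, F_s = -23/3, F_t = 0, G_s = 289/18, G_t = 0
EG - F^2 = 3037/72;  g^inv = (72/3037) * [[209/18, 13/3], [13/3, 21/4]]
first-kind symbols [ij,l] = (1/2)(d_i g_jl + d_j g_il - d_l g_ij): [ss,s] = E_s/2 = 5, [ss,t] = F_s - E_t/2 = -23/3, [st,s] = E_t/2 = 0, [st,t] = G_s/2 = 289/36, [tt,s] = F_t - G_s/2 = -289/36, [tt,t] = G_t/2 = 0
Gamma^s_ij = (G*[ij,s] - F*[ij,t])/(EG - F^2), Gamma^t_ij = (E*[ij,t] - F*[ij,s])/(EG - F^2)

Answer: Gamma_sss = 1788/3037, Gamma_sst = 7514/9111, Gamma_stt = -60401/27333, Gamma_tss = -1338/3037, Gamma_tst = 6069/6074, Gamma_ttt = -7514/9111


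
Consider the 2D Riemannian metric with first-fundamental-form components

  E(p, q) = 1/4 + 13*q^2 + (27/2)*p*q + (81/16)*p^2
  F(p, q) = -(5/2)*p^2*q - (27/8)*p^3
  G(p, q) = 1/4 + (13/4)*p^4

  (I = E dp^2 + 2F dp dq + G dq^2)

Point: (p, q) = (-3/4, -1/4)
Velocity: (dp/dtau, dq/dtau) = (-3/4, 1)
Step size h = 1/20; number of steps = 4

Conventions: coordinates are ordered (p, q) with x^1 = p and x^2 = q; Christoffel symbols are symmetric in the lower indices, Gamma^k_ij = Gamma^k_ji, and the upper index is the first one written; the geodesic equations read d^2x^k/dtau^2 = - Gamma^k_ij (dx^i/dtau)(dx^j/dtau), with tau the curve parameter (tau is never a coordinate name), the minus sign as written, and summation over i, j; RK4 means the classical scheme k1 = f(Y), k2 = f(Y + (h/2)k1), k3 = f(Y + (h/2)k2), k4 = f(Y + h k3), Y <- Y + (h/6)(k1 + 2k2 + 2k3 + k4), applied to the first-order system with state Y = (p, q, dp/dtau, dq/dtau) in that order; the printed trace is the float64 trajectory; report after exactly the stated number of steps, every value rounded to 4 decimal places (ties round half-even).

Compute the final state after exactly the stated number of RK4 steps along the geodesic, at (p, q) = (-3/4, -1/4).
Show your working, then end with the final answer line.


f(Y) = (dp/dtau, dq/dtau, -Gamma^p_ij Y'^i Y'^j, -Gamma^q_ij Y'^i Y'^j) with the Gammas evaluated at the stage position; h = 0.050000; intermediate values shown to 6 dp
step 0: p = -0.7500, q = -0.2500, dp/dtau = -0.7500, dq/dtau = 1.0000
step 1:
  k1: at (p, q) = (-0.750000, -0.250000), (dp/dtau, dq/dtau) = (-0.750000, 1.000000); Gamma_ppp = -1.966265, Gamma_ppq = -1.132899, Gamma_pqq = 0.336029, Gamma_qpp = 4.044820, Gamma_qpq = -0.571726, Gamma_qqq = -0.466693; k1 = (-0.750000, 1.000000, -0.929354, -2.666108)
  k2: at (p, q) = (-0.768750, -0.225000), (dp/dtau, dq/dtau) = (-0.773234, 0.933347); Gamma_ppp = -1.911779, Gamma_ppq = -1.111346, Gamma_pqq = 0.396470, Gamma_qpp = 3.488948, Gamma_qpq = -0.635030, Gamma_qqq = -0.534056; k2 = (-0.773234, 0.933347, -0.806453, -2.537369)
  k3: at (p, q) = (-0.769331, -0.226666), (dp/dtau, dq/dtau) = (-0.770161, 0.936566); Gamma_ppp = -1.908068, Gamma_ppq = -1.108131, Gamma_pqq = 0.395308, Gamma_qpp = 3.491012, Gamma_qpq = -0.637458, Gamma_qqq = -0.533008; k3 = (-0.770161, 0.936566, -0.813584, -2.522763)
  k4: at (p, q) = (-0.788508, -0.203172), (dp/dtau, dq/dtau) = (-0.790679, 0.873862); Gamma_ppp = -1.846260, Gamma_ppq = -1.078364, Gamma_pqq = 0.463775, Gamma_qpp = 2.990922, Gamma_qpq = -0.704901, Gamma_qqq = -0.606650; k4 = (-0.790679, 0.873862, -0.690101, -2.380681)
  Y <- Y + (h/6)(k1 + 2k2 + 2k3 + k4): p = -0.7886, q = -0.2032, dp/dtau = -0.7905, dq/dtau = 0.8736
step 2:
  k1: at (p, q) = (-0.788562, -0.203219), (dp/dtau, dq/dtau) = (-0.790496, 0.873608); Gamma_ppp = -1.846001, Gamma_ppq = -1.078172, Gamma_pqq = 0.463805, Gamma_qpp = 2.990377, Gamma_qpq = -0.705099, Gamma_qqq = -0.606691; k1 = (-0.790496, 0.873608, -0.689571, -2.379478)
  k2: at (p, q) = (-0.808325, -0.181379), (dp/dtau, dq/dtau) = (-0.807735, 0.814121); Gamma_ppp = -1.776279, Gamma_ppq = -1.039159, Gamma_pqq = 0.541088, Gamma_qpp = 2.539264, Gamma_qpq = -0.777285, Gamma_qqq = -0.686913; k2 = (-0.807735, 0.814121, -0.566411, -2.223703)
  k3: at (p, q) = (-0.808756, -0.182866), (dp/dtau, dq/dtau) = (-0.804656, 0.818015); Gamma_ppp = -1.773645, Gamma_ppq = -1.036849, Gamma_pqq = 0.539231, Gamma_qpp = 2.542751, Gamma_qpq = -0.778619, Gamma_qqq = -0.685160; k3 = (-0.804656, 0.818015, -0.577392, -2.212892)
  k4: at (p, q) = (-0.828795, -0.162319), (dp/dtau, dq/dtau) = (-0.819366, 0.762963); Gamma_ppp = -1.698141, Gamma_ppq = -0.989777, Gamma_pqq = 0.625232, Gamma_qpp = 2.138048, Gamma_qpq = -0.853855, Gamma_qqq = -0.771306; k4 = (-0.819366, 0.762963, -0.461402, -2.053980)
  Y <- Y + (h/6)(k1 + 2k2 + 2k3 + k4): p = -0.8289, q = -0.1624, dp/dtau = -0.8192, dq/dtau = 0.7627
step 3:
  k1: at (p, q) = (-0.828851, -0.162379), (dp/dtau, dq/dtau) = (-0.819151, 0.762719); Gamma_ppp = -1.697879, Gamma_ppq = -0.989576, Gamma_pqq = 0.625229, Gamma_qpp = 2.137694, Gamma_qpq = -0.854030, Gamma_qqq = -0.771309; k1 = (-0.819151, 0.762719, -0.460968, -2.052874)
  k2: at (p, q) = (-0.849330, -0.143311), (dp/dtau, dq/dtau) = (-0.830675, 0.711397); Gamma_ppp = -1.616159, Gamma_ppq = -0.933631, Gamma_pqq = 0.720455, Gamma_qpp = 1.773764, Gamma_qpq = -0.932706, Gamma_qqq = -0.863362; k2 = (-0.830675, 0.711397, -0.352869, -1.889345)
  k3: at (p, q) = (-0.849618, -0.144594), (dp/dtau, dq/dtau) = (-0.827973, 0.715486); Gamma_ppp = -1.614663, Gamma_ppq = -0.932359, Gamma_pqq = 0.717870, Gamma_qpp = 1.777818, Gamma_qpq = -0.933008, Gamma_qqq = -0.860945; k3 = (-0.827973, 0.715486, -0.365241, -1.883461)
  k4: at (p, q) = (-0.870250, -0.126605), (dp/dtau, dq/dtau) = (-0.837413, 0.668546); Gamma_ppp = -1.528901, Gamma_ppq = -0.868996, Gamma_pqq = 0.822154, Gamma_qpp = 1.451457, Gamma_qpq = -1.013546, Gamma_qqq = -0.958273; k4 = (-0.837413, 0.668546, -0.268320, -1.724411)
  Y <- Y + (h/6)(k1 + 2k2 + 2k3 + k4): p = -0.8703, q = -0.1267, dp/dtau = -0.8372, dq/dtau = 0.6684
step 4:
  k1: at (p, q) = (-0.870300, -0.126670), (dp/dtau, dq/dtau) = (-0.837197, 0.668362); Gamma_ppp = -1.528687, Gamma_ppq = -0.868830, Gamma_pqq = 0.822094, Gamma_qpp = 1.451296, Gamma_qpq = -1.013663, Gamma_qqq = -0.958217; k1 = (-0.837197, 0.668362, -0.268090, -1.723559)
  k2: at (p, q) = (-0.891230, -0.109961), (dp/dtau, dq/dtau) = (-0.843899, 0.625273); Gamma_ppp = -1.438664, Gamma_ppq = -0.797557, Gamma_pqq = 0.935571, Gamma_qpp = 1.158234, Gamma_qpq = -1.096188, Gamma_qqq = -1.060460; k2 = (-0.843899, 0.625273, -0.182899, -1.567095)
  k3: at (p, q) = (-0.891397, -0.111038), (dp/dtau, dq/dtau) = (-0.841769, 0.629184); Gamma_ppp = -1.438167, Gamma_ppq = -0.797277, Gamma_pqq = 0.932328, Gamma_qpp = 1.162260, Gamma_qpq = -1.095662, Gamma_qqq = -1.057522; k3 = (-0.841769, 0.629184, -0.194554, -1.565491)
  k4: at (p, q) = (-0.912388, -0.095211), (dp/dtau, dq/dtau) = (-0.846924, 0.590087); Gamma_ppp = -1.345738, Gamma_ppq = -0.719503, Gamma_pqq = 1.054904, Gamma_qpp = 0.899109, Gamma_qpq = -1.178955, Gamma_qqq = -1.164245; k4 = (-0.846924, 0.590087, -0.121205, -1.417908)
  Y <- Y + (h/6)(k1 + 2k2 + 2k3 + k4): p = -0.9124, q = -0.0953, dp/dtau = -0.8467, dq/dtau = 0.5900

Answer: p = -0.9124, q = -0.0953, dp/dtau = -0.8467, dq/dtau = 0.5900


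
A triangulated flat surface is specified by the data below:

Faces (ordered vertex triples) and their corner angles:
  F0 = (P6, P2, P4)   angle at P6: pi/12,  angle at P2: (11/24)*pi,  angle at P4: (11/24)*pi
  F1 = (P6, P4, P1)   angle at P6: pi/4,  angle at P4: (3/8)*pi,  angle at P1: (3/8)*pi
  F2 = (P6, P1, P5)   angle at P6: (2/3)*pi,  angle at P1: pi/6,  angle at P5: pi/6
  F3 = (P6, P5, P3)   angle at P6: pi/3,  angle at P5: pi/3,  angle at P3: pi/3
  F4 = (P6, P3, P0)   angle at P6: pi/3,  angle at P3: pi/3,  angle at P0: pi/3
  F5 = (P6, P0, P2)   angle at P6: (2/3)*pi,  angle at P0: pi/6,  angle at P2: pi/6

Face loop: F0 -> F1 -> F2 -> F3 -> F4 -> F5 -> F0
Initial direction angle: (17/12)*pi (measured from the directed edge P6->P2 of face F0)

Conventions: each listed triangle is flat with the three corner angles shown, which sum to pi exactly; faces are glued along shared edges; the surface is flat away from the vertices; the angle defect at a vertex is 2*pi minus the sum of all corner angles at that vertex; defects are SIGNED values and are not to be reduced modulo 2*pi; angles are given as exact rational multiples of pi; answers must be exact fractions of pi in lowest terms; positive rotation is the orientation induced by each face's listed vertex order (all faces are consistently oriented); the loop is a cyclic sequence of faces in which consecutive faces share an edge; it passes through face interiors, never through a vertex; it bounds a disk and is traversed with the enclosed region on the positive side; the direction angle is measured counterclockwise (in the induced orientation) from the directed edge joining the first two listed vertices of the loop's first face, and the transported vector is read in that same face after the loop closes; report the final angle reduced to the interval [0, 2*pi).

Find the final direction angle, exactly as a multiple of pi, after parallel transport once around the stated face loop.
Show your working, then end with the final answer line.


enclosed vertex P6: corner angles sum to (7/3)*pi, defect = 2*pi - (7/3)*pi = -pi/3
the rotation equals the total enclosed defect, so the final angle is initial + defects (mod 2*pi)
final angle = (17/12)*pi - pi/3 = (13/12)*pi (mod 2*pi)

Answer: final direction angle = (13/12)*pi


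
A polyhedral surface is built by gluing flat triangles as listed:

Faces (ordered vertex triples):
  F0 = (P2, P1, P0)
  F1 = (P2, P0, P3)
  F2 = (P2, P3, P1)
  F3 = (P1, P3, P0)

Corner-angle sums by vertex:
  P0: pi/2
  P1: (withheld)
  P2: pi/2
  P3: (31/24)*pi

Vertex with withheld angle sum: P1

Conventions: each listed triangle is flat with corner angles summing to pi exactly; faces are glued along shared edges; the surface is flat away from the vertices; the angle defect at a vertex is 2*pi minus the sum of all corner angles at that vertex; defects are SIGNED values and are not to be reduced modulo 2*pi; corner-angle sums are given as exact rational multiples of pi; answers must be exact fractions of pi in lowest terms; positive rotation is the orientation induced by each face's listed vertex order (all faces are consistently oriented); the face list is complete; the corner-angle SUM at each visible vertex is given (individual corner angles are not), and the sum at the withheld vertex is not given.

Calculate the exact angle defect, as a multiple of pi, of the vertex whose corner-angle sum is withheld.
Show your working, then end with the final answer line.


V = 4, E = 6, F = 4; chi = V - E + F = 2
Gauss-Bonnet: total defect = 2*pi*chi = 4*pi; visible defects sum to (89/24)*pi

Answer: defect(P1) = (7/24)*pi


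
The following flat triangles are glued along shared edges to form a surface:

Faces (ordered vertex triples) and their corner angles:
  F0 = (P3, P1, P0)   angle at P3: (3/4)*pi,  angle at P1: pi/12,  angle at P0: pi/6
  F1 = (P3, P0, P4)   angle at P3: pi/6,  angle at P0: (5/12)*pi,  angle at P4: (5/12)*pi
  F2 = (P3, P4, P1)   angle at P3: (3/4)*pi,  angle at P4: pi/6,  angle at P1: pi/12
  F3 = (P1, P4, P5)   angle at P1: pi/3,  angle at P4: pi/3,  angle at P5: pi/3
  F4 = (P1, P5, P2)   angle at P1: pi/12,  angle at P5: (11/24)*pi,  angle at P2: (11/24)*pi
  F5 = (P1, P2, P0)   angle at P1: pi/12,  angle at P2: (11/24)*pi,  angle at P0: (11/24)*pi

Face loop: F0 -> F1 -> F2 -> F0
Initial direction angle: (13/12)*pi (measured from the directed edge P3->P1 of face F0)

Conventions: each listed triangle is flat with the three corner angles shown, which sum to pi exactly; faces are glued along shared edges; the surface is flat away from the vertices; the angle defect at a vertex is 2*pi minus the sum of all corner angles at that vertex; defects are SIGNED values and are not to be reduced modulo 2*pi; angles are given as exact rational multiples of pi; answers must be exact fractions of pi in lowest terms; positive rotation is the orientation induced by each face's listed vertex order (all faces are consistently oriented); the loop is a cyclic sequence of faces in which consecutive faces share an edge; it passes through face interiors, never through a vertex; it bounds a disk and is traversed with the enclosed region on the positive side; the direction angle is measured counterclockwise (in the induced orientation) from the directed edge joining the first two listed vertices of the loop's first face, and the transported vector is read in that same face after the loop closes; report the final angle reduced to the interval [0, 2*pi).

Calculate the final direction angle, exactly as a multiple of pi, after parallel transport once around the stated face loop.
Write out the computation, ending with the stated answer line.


enclosed vertex P3: corner angles sum to (5/3)*pi, defect = 2*pi - (5/3)*pi = pi/3
summing the enclosed defects onto the initial angle, mod 2*pi in the induced orientation:
final angle = (13/12)*pi + pi/3 = (17/12)*pi (mod 2*pi)

Answer: final direction angle = (17/12)*pi


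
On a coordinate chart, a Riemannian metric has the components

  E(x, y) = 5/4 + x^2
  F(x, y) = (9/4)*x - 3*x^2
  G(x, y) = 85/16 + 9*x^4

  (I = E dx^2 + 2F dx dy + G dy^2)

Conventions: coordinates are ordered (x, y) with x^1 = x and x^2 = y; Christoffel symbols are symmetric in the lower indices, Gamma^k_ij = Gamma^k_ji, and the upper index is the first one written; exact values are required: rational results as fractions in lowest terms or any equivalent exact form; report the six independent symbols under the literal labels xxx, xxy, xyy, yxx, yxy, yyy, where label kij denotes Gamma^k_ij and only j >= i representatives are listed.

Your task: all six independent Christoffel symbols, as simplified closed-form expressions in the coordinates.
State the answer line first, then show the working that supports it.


Answer: Gamma_xxx = (576*x^5 - 1152*x^3 + 1296*x^2 + 16*x)/(576*x^6 + 144*x^4 + 864*x^3 + 16*x^2 + 425), Gamma_xxy = (3456*x^5 - 2592*x^4)/(576*x^6 + 144*x^4 + 864*x^3 + 16*x^2 + 425), Gamma_xyy = (-10368*x^7 - 6120*x^3)/(576*x^6 + 144*x^4 + 864*x^3 + 16*x^2 + 425), Gamma_yxx = (-192*x^3 - 480*x + 180)/(576*x^6 + 144*x^4 + 864*x^3 + 16*x^2 + 425), Gamma_yxy = (1152*x^5 + 1440*x^3)/(576*x^6 + 144*x^4 + 864*x^3 + 16*x^2 + 425), Gamma_yyy = (-3456*x^5 + 2592*x^4)/(576*x^6 + 144*x^4 + 864*x^3 + 16*x^2 + 425)

E = 5/4 + x^2; F = (9/4)*x - 3*x^2; G = 85/16 + 9*x^4
Gamma^k_ij = (1/2) g^{kl} (d_i g_jl + d_j g_il - d_l g_ij), with g^inv = (1/(EG-F^2)) [[G, -F], [-F, E]]
first partials: E_x = 2*x, E_y = 0, F_x = 9/4 - 6*x, F_y = 0, G_x = 36*x^3, G_y = 0
D = EG - F^2 = 425/64 + (1/4)*x^2 + (27/2)*x^3 + (9/4)*x^4 + 9*x^6
expanded: Gamma^x_xx = (G E_x - 2F F_x + F E_y)/(2D), Gamma^x_xy = (G E_y - F G_x)/(2D), Gamma^x_yy = (2G F_y - G G_x - F G_y)/(2D), Gamma^y_xx = (2E F_x - E E_y - F E_x)/(2D), Gamma^y_xy = (E G_x - F E_y)/(2D), Gamma^y_yy = (E G_y - 2F F_y + F G_x)/(2D); substitute and cancel common factors


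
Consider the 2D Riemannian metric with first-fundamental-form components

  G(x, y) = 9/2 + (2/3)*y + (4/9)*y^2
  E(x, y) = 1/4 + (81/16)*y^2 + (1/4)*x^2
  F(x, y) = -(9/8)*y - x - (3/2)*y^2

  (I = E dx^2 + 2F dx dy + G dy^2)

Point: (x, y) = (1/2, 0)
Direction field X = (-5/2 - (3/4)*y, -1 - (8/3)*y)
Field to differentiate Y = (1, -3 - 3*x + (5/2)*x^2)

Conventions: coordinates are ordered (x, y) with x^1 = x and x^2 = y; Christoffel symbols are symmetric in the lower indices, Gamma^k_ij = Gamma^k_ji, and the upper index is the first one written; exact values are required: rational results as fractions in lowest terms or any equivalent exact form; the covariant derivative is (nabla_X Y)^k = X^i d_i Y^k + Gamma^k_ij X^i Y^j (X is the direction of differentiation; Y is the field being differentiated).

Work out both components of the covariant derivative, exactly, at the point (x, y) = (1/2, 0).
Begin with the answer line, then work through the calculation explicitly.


Answer: (nabla_X Y)^x = -7345/444, (nabla_X Y)^y = 113/444

E = 5/16, F = -1/2, G = 9/2 at the point
E_x = 1/4, E_y = 0, F_x = -1, F_y = -9/8, G_x = 0, G_y = 2/3
EG - F^2 = 37/32;  g^inv = (32/37) * [[9/2, 1/2], [1/2, 5/16]]
first-kind symbols [ij,l] = (1/2)(d_i g_jl + d_j g_il - d_l g_ij): [xx,x] = E_x/2 = 1/8, [xx,y] = F_x - E_y/2 = -1, [xy,x] = E_y/2 = 0, [xy,y] = G_x/2 = 0, [yy,x] = F_y - G_x/2 = -9/8, [yy,y] = G_y/2 = 1/3
Gamma^x_ij = (G*[ij,x] - F*[ij,y])/(EG - F^2), Gamma^y_ij = (E*[ij,y] - F*[ij,x])/(EG - F^2)
Gamma_xxx = 2/37, Gamma_xxy = 0, Gamma_xyy = -470/111, Gamma_yxx = -8/37, Gamma_yxy = 0, Gamma_yyy = -44/111
X = (-5/2, -1), Y = (1, -31/8) at the point


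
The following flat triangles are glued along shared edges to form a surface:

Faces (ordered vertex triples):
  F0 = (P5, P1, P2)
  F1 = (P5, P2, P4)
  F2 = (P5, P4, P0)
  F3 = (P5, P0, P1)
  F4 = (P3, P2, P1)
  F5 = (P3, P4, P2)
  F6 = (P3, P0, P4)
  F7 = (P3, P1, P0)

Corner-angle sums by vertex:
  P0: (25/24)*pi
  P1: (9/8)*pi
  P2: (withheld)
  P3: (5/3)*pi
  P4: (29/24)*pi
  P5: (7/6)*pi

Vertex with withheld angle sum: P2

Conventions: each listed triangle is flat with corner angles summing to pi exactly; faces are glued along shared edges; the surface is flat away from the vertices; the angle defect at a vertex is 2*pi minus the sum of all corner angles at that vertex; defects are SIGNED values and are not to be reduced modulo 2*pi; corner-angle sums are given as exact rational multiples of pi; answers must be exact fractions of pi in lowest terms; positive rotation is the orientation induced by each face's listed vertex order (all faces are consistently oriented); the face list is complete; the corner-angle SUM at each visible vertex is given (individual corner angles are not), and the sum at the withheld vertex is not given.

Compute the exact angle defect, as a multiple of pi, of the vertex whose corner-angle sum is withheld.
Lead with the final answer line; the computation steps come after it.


Answer: defect(P2) = (5/24)*pi

V = 6, E = 12, F = 8; chi = V - E + F = 2
Gauss-Bonnet: total defect = 2*pi*chi = 4*pi; visible defects sum to (91/24)*pi


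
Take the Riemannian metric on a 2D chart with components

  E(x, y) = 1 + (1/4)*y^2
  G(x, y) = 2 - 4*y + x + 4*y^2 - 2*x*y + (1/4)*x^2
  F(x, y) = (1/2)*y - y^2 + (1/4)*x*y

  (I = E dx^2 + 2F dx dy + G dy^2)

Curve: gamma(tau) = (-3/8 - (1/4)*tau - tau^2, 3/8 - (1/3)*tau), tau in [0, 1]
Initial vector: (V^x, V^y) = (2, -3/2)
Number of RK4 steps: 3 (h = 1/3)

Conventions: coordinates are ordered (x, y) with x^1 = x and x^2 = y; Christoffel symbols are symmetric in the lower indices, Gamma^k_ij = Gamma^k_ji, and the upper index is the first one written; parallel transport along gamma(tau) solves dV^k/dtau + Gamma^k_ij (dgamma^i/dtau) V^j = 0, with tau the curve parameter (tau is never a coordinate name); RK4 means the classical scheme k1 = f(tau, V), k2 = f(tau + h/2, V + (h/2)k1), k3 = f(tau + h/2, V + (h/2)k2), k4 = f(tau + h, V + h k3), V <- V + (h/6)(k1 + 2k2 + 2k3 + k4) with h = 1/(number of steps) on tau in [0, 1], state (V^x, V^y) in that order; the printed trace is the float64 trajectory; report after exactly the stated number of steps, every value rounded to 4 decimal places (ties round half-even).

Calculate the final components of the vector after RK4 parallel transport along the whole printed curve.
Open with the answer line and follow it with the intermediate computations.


Answer: V^x = 2.0599, V^y = -1.4403

gamma'(tau) = (-1/4 - 2*tau, -1/3); f(tau, V)^k = -Gamma^k_ij(gamma(tau)) gamma'^i(tau) V^j; h = 1/3; intermediate values shown to 6 dp
curve data and Christoffel symbols at the stage parameters:
  tau = 0.000000: gamma = (-0.375000, 0.375000), gamma' = (-0.250000, -0.333333); Gamma_xxx = 0.000000, Gamma_xxy = 0.090226, Gamma_xyy = -0.360902, Gamma_yxx = 0.000000, Gamma_yxy = 0.030075, Gamma_yyy = -0.120301
  tau = 0.166667: gamma = (-0.444444, 0.319444), gamma' = (-0.583333, -0.333333); Gamma_xxx = 0.000000, Gamma_xxy = 0.076437, Gamma_xyy = -0.305747, Gamma_yxx = 0.000000, Gamma_yxy = 0.066467, Gamma_yyy = -0.265867
  tau = 0.333333: gamma = (-0.569444, 0.263889), gamma' = (-0.916667, -0.333333); Gamma_xxx = 0.000000, Gamma_xxy = 0.062678, Gamma_xyy = -0.250710, Gamma_yxx = 0.000000, Gamma_yxy = 0.089068, Gamma_yyy = -0.356272
  tau = 0.500000: gamma = (-0.750000, 0.208333), gamma' = (-1.250000, -0.333333); Gamma_xxx = 0.000000, Gamma_xxy = 0.049403, Gamma_xyy = -0.197612, Gamma_yxx = 0.000000, Gamma_yxy = 0.098806, Gamma_yyy = -0.395224
  tau = 0.666667: gamma = (-0.986111, 0.152778), gamma' = (-1.583333, -0.333333); Gamma_xxx = 0.000000, Gamma_xxy = 0.036501, Gamma_xyy = -0.146004, Gamma_yxx = 0.000000, Gamma_yxy = 0.096230, Gamma_yyy = -0.384920
  tau = 0.833333: gamma = (-1.277778, 0.097222), gamma' = (-1.916667, -0.333333); Gamma_xxx = 0.000000, Gamma_xxy = 0.023594, Gamma_xyy = -0.094378, Gamma_yxx = 0.000000, Gamma_yxy = 0.080895, Gamma_yyy = -0.323580
  tau = 1.000000: gamma = (-1.625000, 0.041667), gamma' = (-2.250000, -0.333333); Gamma_xxx = 0.000000, Gamma_xxy = 0.010300, Gamma_xyy = -0.041202, Gamma_yxx = 0.000000, Gamma_yxy = 0.051502, Gamma_yyy = -0.206009
step 0: V^x = 2.0000, V^y = -1.5000
step 1: k1 = (0.206767, 0.068922), k2 = (0.137169, 0.119277), k3 = (0.136392, 0.118602), k4 = (0.080876, 0.114929); V <- V + (h/6)(k1 + 2k2 + 2k3 + k4): V^x = 2.0464, V^y = -1.4634
step 2: k1 = (0.080970, 0.115063), k2 = (0.039867, 0.079734), k3 = (0.039778, 0.079557), k4 = (0.011948, 0.031500); V <- V + (h/6)(k1 + 2k2 + 2k3 + k4): V^x = 2.0604, V^y = -1.4375
step 3: k1 = (0.011951, 0.031507), k2 = (-0.003493, -0.011975), k3 = (-0.003613, -0.012386), k4 = (-0.006542, -0.032710); V <- V + (h/6)(k1 + 2k2 + 2k3 + k4): V^x = 2.0599, V^y = -1.4403


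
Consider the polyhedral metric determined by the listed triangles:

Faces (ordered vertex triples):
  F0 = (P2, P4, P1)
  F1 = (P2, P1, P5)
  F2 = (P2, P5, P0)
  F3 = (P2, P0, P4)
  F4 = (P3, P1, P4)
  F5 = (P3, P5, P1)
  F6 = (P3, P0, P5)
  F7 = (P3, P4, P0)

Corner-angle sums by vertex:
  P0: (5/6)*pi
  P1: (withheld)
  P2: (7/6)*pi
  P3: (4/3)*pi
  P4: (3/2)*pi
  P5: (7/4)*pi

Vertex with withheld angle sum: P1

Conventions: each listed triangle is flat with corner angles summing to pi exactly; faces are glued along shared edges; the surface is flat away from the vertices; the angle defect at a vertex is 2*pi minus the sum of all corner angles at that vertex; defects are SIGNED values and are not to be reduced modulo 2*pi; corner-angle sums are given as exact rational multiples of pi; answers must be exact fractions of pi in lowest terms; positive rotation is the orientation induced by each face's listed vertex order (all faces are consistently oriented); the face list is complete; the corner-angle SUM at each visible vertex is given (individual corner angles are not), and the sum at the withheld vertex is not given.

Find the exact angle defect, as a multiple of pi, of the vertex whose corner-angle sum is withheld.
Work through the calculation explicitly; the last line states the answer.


V = 6, E = 12, F = 8; chi = V - E + F = 2
Gauss-Bonnet: total defect = 2*pi*chi = 4*pi; visible defects sum to (41/12)*pi

Answer: defect(P1) = (7/12)*pi


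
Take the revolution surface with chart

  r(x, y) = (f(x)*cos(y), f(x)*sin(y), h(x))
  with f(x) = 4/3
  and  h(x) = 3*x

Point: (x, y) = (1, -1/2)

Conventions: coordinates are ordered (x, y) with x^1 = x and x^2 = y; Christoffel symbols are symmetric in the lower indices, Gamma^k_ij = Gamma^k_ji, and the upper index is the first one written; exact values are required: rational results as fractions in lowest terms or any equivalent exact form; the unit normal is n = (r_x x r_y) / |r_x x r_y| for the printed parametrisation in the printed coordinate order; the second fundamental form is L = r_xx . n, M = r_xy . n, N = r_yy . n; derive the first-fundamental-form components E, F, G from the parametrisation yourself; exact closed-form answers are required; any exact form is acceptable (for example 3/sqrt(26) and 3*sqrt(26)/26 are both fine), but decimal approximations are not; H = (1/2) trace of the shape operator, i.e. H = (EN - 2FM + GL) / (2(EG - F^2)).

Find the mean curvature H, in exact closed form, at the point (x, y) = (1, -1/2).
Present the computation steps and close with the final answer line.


f = 4/3, f' = 0, f'' = 0, h' = 3, h'' = 0
E = 9, F = 0, G = 16/9; answer radicand W^2 = 9
unnormalised second-form numerators: l = 0, m = 0, n = 4; L = l/sqrt(9), and similarly M = m/sqrt(W^2), N = n/sqrt(W^2)
H = (E*n - 2*F*m + G*l) / (2*(EG - F^2)*sqrt(W^2)); E*n - 2*F*m + G*l = 36, EG - F^2 = 16, so H = (9/8)/sqrt(9)

Answer: H = 3/8
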